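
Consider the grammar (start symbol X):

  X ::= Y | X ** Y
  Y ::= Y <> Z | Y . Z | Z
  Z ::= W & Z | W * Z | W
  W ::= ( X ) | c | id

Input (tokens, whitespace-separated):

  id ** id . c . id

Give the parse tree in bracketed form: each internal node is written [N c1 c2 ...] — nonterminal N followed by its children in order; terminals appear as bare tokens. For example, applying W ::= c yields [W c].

X
X ** Y
Y ** Y
Z ** Y
W ** Y
id ** Y
id ** Y . Z
id ** Y . Z . Z
id ** Z . Z . Z
id ** W . Z . Z
id ** id . Z . Z
id ** id . W . Z
id ** id . c . Z
id ** id . c . W
id ** id . c . id

[X [X [Y [Z [W id]]]] ** [Y [Y [Y [Z [W id]]] . [Z [W c]]] . [Z [W id]]]]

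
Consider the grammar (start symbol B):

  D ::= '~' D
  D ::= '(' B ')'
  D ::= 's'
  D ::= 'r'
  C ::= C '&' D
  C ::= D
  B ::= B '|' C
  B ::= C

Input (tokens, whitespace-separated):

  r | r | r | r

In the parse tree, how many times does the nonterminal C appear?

[B [B [B [B [C [D r]]] | [C [D r]]] | [C [D r]]] | [C [D r]]]

4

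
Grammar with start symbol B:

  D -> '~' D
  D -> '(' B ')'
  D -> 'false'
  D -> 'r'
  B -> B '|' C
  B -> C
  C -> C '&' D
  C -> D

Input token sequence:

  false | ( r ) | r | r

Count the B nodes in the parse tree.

[B [B [B [B [C [D false]]] | [C [D ( [B [C [D r]]] )]]] | [C [D r]]] | [C [D r]]]

5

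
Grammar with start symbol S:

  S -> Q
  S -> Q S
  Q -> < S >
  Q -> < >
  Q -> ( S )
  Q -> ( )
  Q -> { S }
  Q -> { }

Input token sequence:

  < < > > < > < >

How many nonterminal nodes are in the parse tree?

[S [Q < [S [Q < >]] >] [S [Q < >] [S [Q < >]]]]

8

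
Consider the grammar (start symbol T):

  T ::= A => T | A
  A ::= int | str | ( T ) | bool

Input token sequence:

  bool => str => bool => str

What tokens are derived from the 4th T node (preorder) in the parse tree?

[T [A bool] => [T [A str] => [T [A bool] => [T [A str]]]]]

str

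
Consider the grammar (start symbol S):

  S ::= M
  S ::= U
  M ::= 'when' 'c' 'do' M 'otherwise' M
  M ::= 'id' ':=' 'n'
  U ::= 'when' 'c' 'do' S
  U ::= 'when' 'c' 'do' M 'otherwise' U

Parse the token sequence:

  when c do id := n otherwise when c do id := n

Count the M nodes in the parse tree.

2

[S [U when c do [M id := n] otherwise [U when c do [S [M id := n]]]]]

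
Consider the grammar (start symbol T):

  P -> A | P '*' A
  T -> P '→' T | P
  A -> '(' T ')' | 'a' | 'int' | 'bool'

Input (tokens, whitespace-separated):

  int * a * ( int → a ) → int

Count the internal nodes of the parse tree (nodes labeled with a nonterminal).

[T [P [P [P [A int]] * [A a]] * [A ( [T [P [A int]] → [T [P [A a]]]] )]] → [T [P [A int]]]]

16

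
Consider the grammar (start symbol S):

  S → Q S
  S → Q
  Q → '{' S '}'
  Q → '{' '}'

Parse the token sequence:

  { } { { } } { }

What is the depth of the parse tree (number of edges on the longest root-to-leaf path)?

5

[S [Q { }] [S [Q { [S [Q { }]] }] [S [Q { }]]]]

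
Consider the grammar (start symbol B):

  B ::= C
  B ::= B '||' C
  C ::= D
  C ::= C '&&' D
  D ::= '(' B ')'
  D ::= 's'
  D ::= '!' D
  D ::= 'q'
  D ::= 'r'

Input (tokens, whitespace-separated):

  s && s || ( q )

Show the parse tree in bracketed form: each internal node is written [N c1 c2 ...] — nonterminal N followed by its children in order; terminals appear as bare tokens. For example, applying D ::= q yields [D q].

B
B || C
C || C
C && D || C
D && D || C
s && D || C
s && s || C
s && s || D
s && s || ( B )
s && s || ( C )
s && s || ( D )
s && s || ( q )

[B [B [C [C [D s]] && [D s]]] || [C [D ( [B [C [D q]]] )]]]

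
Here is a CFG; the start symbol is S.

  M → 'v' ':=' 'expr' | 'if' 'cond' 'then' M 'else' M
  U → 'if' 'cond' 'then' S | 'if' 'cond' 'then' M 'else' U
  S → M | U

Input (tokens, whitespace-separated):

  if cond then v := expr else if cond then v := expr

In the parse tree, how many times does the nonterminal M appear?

[S [U if cond then [M v := expr] else [U if cond then [S [M v := expr]]]]]

2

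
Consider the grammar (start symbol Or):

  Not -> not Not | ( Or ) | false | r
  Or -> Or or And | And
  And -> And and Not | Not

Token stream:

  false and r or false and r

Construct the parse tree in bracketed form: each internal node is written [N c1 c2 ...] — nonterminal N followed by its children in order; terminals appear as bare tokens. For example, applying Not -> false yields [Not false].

[Or [Or [And [And [Not false]] and [Not r]]] or [And [And [Not false]] and [Not r]]]

Or
Or or And
And or And
And and Not or And
Not and Not or And
false and Not or And
false and r or And
false and r or And and Not
false and r or Not and Not
false and r or false and Not
false and r or false and r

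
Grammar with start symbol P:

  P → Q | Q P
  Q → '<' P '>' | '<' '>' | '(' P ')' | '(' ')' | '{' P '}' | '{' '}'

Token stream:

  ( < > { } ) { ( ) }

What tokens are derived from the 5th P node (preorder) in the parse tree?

( )

[P [Q ( [P [Q < >] [P [Q { }]]] )] [P [Q { [P [Q ( )]] }]]]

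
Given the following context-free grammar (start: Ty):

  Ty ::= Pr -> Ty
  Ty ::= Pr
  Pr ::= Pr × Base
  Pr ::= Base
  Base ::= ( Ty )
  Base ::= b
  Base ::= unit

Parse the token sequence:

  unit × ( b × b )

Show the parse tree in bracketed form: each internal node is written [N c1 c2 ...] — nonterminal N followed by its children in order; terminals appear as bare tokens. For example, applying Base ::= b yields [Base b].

Ty
Pr
Pr × Base
Base × Base
unit × Base
unit × ( Ty )
unit × ( Pr )
unit × ( Pr × Base )
unit × ( Base × Base )
unit × ( b × Base )
unit × ( b × b )

[Ty [Pr [Pr [Base unit]] × [Base ( [Ty [Pr [Pr [Base b]] × [Base b]]] )]]]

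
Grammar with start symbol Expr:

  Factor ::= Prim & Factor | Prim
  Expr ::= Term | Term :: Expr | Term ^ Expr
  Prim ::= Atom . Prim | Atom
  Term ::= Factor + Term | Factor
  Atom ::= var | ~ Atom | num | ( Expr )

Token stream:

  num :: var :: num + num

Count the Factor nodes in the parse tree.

4

[Expr [Term [Factor [Prim [Atom num]]]] :: [Expr [Term [Factor [Prim [Atom var]]]] :: [Expr [Term [Factor [Prim [Atom num]]] + [Term [Factor [Prim [Atom num]]]]]]]]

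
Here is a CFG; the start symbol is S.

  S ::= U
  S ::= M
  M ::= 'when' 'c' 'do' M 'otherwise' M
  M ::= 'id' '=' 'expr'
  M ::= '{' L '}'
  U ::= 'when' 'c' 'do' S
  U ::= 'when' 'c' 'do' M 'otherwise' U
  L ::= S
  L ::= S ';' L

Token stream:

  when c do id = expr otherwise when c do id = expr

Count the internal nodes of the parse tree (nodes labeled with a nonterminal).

[S [U when c do [M id = expr] otherwise [U when c do [S [M id = expr]]]]]

6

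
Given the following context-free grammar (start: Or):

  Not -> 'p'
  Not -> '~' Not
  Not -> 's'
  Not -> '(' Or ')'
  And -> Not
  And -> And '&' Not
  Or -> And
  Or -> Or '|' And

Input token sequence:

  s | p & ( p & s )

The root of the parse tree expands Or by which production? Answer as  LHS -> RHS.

[Or [Or [And [Not s]]] | [And [And [Not p]] & [Not ( [Or [And [And [Not p]] & [Not s]]] )]]]

Or -> Or '|' And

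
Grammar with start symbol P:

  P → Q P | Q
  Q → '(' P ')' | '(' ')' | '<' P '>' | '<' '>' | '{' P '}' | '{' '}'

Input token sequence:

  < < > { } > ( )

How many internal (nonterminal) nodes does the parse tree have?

[P [Q < [P [Q < >] [P [Q { }]]] >] [P [Q ( )]]]

8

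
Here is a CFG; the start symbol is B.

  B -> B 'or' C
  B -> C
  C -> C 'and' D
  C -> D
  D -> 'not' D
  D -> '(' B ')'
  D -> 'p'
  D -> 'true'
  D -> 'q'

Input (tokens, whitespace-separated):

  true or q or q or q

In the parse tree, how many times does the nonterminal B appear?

[B [B [B [B [C [D true]]] or [C [D q]]] or [C [D q]]] or [C [D q]]]

4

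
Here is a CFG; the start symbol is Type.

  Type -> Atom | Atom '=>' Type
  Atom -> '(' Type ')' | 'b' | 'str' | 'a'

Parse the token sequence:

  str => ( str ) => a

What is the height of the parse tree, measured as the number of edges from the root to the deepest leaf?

5

[Type [Atom str] => [Type [Atom ( [Type [Atom str]] )] => [Type [Atom a]]]]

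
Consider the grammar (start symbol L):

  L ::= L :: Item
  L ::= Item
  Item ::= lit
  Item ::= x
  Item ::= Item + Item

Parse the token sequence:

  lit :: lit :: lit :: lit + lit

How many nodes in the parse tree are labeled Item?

6

[L [L [L [L [Item lit]] :: [Item lit]] :: [Item lit]] :: [Item [Item lit] + [Item lit]]]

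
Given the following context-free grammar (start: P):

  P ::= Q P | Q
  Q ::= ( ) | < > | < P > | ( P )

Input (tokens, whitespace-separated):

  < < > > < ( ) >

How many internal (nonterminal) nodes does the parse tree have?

[P [Q < [P [Q < >]] >] [P [Q < [P [Q ( )]] >]]]

8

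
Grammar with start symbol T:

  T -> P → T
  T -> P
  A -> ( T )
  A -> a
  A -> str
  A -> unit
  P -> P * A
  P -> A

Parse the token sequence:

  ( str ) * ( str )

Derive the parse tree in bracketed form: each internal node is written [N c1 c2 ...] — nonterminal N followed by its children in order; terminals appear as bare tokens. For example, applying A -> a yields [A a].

[T [P [P [A ( [T [P [A str]]] )]] * [A ( [T [P [A str]]] )]]]

T
P
P * A
A * A
( T ) * A
( P ) * A
( A ) * A
( str ) * A
( str ) * ( T )
( str ) * ( P )
( str ) * ( A )
( str ) * ( str )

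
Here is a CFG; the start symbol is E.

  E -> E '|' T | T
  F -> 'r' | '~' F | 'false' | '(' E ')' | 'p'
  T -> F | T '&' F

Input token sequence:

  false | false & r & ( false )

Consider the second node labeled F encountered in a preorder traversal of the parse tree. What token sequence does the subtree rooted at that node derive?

false

[E [E [T [F false]]] | [T [T [T [F false]] & [F r]] & [F ( [E [T [F false]]] )]]]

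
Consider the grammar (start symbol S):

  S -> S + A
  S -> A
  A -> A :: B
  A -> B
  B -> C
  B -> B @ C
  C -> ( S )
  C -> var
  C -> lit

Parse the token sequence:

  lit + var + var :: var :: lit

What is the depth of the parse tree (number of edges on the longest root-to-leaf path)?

6

[S [S [S [A [B [C lit]]]] + [A [B [C var]]]] + [A [A [A [B [C var]]] :: [B [C var]]] :: [B [C lit]]]]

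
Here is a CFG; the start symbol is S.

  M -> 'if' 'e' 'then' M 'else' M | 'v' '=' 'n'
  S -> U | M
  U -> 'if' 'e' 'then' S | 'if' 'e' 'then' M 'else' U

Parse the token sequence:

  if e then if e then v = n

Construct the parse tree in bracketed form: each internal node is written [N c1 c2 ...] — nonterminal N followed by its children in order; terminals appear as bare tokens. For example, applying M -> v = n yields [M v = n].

S
U
if e then S
if e then U
if e then if e then S
if e then if e then M
if e then if e then v = n

[S [U if e then [S [U if e then [S [M v = n]]]]]]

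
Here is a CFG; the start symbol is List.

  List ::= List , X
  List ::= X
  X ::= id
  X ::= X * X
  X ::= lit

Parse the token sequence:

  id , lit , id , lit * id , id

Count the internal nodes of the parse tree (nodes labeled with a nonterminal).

12

[List [List [List [List [List [X id]] , [X lit]] , [X id]] , [X [X lit] * [X id]]] , [X id]]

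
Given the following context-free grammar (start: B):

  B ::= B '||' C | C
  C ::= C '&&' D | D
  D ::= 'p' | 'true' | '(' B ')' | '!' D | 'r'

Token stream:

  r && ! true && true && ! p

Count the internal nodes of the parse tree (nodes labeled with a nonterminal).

11

[B [C [C [C [C [D r]] && [D ! [D true]]] && [D true]] && [D ! [D p]]]]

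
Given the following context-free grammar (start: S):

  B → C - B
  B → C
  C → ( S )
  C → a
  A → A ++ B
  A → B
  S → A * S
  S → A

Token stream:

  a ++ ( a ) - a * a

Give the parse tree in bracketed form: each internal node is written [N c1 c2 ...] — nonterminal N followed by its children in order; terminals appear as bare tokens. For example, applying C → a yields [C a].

[S [A [A [B [C a]]] ++ [B [C ( [S [A [B [C a]]]] )] - [B [C a]]]] * [S [A [B [C a]]]]]

S
A * S
A ++ B * S
B ++ B * S
C ++ B * S
a ++ B * S
a ++ C - B * S
a ++ ( S ) - B * S
a ++ ( A ) - B * S
a ++ ( B ) - B * S
a ++ ( C ) - B * S
a ++ ( a ) - B * S
a ++ ( a ) - C * S
a ++ ( a ) - a * S
a ++ ( a ) - a * A
a ++ ( a ) - a * B
a ++ ( a ) - a * C
a ++ ( a ) - a * a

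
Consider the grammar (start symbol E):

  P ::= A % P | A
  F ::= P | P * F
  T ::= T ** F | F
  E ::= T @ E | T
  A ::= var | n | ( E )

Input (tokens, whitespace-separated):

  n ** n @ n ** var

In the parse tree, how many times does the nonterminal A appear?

4

[E [T [T [F [P [A n]]]] ** [F [P [A n]]]] @ [E [T [T [F [P [A n]]]] ** [F [P [A var]]]]]]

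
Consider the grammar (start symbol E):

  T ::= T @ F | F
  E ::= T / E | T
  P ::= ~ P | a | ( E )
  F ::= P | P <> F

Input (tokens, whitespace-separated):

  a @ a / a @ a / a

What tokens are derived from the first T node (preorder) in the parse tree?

[E [T [T [F [P a]]] @ [F [P a]]] / [E [T [T [F [P a]]] @ [F [P a]]] / [E [T [F [P a]]]]]]

a @ a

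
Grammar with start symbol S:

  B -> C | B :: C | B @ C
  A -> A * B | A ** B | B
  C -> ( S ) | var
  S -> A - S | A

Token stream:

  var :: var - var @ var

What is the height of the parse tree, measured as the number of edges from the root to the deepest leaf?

[S [A [B [B [C var]] :: [C var]]] - [S [A [B [B [C var]] @ [C var]]]]]

6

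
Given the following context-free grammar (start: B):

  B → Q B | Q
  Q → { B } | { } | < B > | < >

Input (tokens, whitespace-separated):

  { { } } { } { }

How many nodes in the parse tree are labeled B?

[B [Q { [B [Q { }]] }] [B [Q { }] [B [Q { }]]]]

4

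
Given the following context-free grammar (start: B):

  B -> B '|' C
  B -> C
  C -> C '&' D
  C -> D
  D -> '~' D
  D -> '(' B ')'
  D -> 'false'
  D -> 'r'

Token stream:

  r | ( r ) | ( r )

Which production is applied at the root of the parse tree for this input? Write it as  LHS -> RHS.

B -> B '|' C

[B [B [B [C [D r]]] | [C [D ( [B [C [D r]]] )]]] | [C [D ( [B [C [D r]]] )]]]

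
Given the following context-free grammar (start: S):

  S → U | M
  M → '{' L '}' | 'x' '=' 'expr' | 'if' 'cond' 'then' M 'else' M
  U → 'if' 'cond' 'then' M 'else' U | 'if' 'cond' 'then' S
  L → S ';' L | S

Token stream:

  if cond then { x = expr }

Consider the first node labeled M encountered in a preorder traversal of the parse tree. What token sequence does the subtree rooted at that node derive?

{ x = expr }

[S [U if cond then [S [M { [L [S [M x = expr]]] }]]]]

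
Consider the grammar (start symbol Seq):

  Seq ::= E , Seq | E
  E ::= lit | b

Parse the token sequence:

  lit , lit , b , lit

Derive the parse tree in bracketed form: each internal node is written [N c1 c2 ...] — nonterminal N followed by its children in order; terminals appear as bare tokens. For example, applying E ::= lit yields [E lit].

[Seq [E lit] , [Seq [E lit] , [Seq [E b] , [Seq [E lit]]]]]

Seq
E , Seq
lit , Seq
lit , E , Seq
lit , lit , Seq
lit , lit , E , Seq
lit , lit , b , Seq
lit , lit , b , E
lit , lit , b , lit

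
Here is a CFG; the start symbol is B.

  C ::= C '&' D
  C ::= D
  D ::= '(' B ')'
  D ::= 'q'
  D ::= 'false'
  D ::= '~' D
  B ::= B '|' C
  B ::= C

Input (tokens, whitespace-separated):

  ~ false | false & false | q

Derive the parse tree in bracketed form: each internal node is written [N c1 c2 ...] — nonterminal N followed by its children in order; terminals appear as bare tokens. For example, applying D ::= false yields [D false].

B
B | C
B | C | C
C | C | C
D | C | C
~ D | C | C
~ false | C | C
~ false | C & D | C
~ false | D & D | C
~ false | false & D | C
~ false | false & false | C
~ false | false & false | D
~ false | false & false | q

[B [B [B [C [D ~ [D false]]]] | [C [C [D false]] & [D false]]] | [C [D q]]]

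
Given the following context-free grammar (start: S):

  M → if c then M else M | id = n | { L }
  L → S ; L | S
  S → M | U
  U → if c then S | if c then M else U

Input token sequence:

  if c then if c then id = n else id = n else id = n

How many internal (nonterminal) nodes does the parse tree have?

6

[S [M if c then [M if c then [M id = n] else [M id = n]] else [M id = n]]]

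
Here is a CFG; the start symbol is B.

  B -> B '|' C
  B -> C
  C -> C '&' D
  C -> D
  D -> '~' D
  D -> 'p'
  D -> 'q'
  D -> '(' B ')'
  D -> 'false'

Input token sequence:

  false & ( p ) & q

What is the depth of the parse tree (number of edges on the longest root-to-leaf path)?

7

[B [C [C [C [D false]] & [D ( [B [C [D p]]] )]] & [D q]]]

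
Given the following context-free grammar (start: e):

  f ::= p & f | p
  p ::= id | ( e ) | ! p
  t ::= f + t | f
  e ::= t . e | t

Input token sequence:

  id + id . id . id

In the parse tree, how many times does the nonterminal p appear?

[e [t [f [p id]] + [t [f [p id]]]] . [e [t [f [p id]]] . [e [t [f [p id]]]]]]

4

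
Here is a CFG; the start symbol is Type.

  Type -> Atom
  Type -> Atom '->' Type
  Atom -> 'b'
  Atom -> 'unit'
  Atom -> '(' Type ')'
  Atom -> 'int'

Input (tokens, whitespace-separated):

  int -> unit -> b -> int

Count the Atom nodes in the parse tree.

4

[Type [Atom int] -> [Type [Atom unit] -> [Type [Atom b] -> [Type [Atom int]]]]]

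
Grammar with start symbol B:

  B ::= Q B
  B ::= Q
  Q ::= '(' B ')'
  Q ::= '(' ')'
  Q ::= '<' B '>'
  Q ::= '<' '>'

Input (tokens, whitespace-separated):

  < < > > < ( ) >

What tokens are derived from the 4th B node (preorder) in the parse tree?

( )

[B [Q < [B [Q < >]] >] [B [Q < [B [Q ( )]] >]]]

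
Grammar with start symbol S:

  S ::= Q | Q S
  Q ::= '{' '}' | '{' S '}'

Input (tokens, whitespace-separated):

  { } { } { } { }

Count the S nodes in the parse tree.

4

[S [Q { }] [S [Q { }] [S [Q { }] [S [Q { }]]]]]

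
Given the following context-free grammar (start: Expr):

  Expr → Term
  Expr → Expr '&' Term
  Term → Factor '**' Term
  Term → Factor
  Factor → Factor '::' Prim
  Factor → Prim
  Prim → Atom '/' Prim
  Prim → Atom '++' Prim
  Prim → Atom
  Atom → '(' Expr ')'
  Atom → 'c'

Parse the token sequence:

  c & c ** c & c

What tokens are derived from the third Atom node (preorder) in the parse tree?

c

[Expr [Expr [Expr [Term [Factor [Prim [Atom c]]]]] & [Term [Factor [Prim [Atom c]]] ** [Term [Factor [Prim [Atom c]]]]]] & [Term [Factor [Prim [Atom c]]]]]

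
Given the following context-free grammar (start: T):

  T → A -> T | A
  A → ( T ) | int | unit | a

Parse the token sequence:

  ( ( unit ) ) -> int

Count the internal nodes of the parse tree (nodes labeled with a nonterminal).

8

[T [A ( [T [A ( [T [A unit]] )]] )] -> [T [A int]]]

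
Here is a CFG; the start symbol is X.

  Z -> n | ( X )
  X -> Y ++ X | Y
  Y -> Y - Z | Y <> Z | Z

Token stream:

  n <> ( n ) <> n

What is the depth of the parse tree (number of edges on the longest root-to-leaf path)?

7

[X [Y [Y [Y [Z n]] <> [Z ( [X [Y [Z n]]] )]] <> [Z n]]]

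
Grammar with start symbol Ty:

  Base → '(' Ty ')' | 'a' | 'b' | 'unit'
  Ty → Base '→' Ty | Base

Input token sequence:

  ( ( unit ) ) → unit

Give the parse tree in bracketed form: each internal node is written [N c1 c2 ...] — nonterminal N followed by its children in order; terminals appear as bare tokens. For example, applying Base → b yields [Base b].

[Ty [Base ( [Ty [Base ( [Ty [Base unit]] )]] )] → [Ty [Base unit]]]

Ty
Base → Ty
( Ty ) → Ty
( Base ) → Ty
( ( Ty ) ) → Ty
( ( Base ) ) → Ty
( ( unit ) ) → Ty
( ( unit ) ) → Base
( ( unit ) ) → unit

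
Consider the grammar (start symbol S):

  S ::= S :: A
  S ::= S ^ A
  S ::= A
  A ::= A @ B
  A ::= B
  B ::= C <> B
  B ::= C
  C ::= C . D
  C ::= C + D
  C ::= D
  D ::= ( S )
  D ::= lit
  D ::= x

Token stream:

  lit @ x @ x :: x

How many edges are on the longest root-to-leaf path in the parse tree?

[S [S [A [A [A [B [C [D lit]]]] @ [B [C [D x]]]] @ [B [C [D x]]]]] :: [A [B [C [D x]]]]]

8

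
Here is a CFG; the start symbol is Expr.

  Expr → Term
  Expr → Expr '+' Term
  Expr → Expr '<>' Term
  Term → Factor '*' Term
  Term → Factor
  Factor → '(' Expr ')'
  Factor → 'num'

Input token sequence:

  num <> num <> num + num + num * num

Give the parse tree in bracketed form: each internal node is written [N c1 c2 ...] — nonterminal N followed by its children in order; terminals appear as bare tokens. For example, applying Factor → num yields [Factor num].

[Expr [Expr [Expr [Expr [Expr [Term [Factor num]]] <> [Term [Factor num]]] <> [Term [Factor num]]] + [Term [Factor num]]] + [Term [Factor num] * [Term [Factor num]]]]

Expr
Expr + Term
Expr + Term + Term
Expr <> Term + Term + Term
Expr <> Term <> Term + Term + Term
Term <> Term <> Term + Term + Term
Factor <> Term <> Term + Term + Term
num <> Term <> Term + Term + Term
num <> Factor <> Term + Term + Term
num <> num <> Term + Term + Term
num <> num <> Factor + Term + Term
num <> num <> num + Term + Term
num <> num <> num + Factor + Term
num <> num <> num + num + Term
num <> num <> num + num + Factor * Term
num <> num <> num + num + num * Term
num <> num <> num + num + num * Factor
num <> num <> num + num + num * num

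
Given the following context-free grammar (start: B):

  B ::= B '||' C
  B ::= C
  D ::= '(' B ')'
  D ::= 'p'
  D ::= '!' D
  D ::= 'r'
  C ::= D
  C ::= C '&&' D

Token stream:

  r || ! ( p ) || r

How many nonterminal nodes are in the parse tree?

[B [B [B [C [D r]]] || [C [D ! [D ( [B [C [D p]]] )]]]] || [C [D r]]]

13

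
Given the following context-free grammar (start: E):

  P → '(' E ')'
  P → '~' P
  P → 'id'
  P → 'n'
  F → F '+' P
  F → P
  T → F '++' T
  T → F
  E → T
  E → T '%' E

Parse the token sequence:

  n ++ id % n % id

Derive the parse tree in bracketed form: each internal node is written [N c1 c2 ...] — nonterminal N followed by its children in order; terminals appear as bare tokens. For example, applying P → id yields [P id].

E
T % E
F ++ T % E
P ++ T % E
n ++ T % E
n ++ F % E
n ++ P % E
n ++ id % E
n ++ id % T % E
n ++ id % F % E
n ++ id % P % E
n ++ id % n % E
n ++ id % n % T
n ++ id % n % F
n ++ id % n % P
n ++ id % n % id

[E [T [F [P n]] ++ [T [F [P id]]]] % [E [T [F [P n]]] % [E [T [F [P id]]]]]]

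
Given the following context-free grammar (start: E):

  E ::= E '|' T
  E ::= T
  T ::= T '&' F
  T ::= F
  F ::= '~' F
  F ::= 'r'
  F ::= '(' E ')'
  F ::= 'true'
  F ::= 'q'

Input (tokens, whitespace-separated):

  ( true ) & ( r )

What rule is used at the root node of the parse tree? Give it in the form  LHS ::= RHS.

E ::= T

[E [T [T [F ( [E [T [F true]]] )]] & [F ( [E [T [F r]]] )]]]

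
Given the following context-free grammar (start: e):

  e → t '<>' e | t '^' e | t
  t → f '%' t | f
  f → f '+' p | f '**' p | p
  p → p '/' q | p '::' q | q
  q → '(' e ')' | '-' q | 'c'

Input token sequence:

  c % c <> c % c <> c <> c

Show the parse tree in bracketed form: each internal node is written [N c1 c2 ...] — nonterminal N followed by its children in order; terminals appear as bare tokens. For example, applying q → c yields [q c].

[e [t [f [p [q c]]] % [t [f [p [q c]]]]] <> [e [t [f [p [q c]]] % [t [f [p [q c]]]]] <> [e [t [f [p [q c]]]] <> [e [t [f [p [q c]]]]]]]]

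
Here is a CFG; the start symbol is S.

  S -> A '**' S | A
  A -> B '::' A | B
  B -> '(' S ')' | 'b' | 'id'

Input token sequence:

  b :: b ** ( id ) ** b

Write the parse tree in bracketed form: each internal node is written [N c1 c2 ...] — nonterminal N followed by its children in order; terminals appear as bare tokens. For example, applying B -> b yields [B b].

[S [A [B b] :: [A [B b]]] ** [S [A [B ( [S [A [B id]]] )]] ** [S [A [B b]]]]]

S
A ** S
B :: A ** S
b :: A ** S
b :: B ** S
b :: b ** S
b :: b ** A ** S
b :: b ** B ** S
b :: b ** ( S ) ** S
b :: b ** ( A ) ** S
b :: b ** ( B ) ** S
b :: b ** ( id ) ** S
b :: b ** ( id ) ** A
b :: b ** ( id ) ** B
b :: b ** ( id ) ** b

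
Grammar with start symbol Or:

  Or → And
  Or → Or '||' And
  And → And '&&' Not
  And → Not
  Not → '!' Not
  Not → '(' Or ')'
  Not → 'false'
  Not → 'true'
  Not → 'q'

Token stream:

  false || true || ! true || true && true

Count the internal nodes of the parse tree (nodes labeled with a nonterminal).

15

[Or [Or [Or [Or [And [Not false]]] || [And [Not true]]] || [And [Not ! [Not true]]]] || [And [And [Not true]] && [Not true]]]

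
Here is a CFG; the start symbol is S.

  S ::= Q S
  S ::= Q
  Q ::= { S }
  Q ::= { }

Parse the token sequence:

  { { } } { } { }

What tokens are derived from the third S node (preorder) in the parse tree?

[S [Q { [S [Q { }]] }] [S [Q { }] [S [Q { }]]]]

{ } { }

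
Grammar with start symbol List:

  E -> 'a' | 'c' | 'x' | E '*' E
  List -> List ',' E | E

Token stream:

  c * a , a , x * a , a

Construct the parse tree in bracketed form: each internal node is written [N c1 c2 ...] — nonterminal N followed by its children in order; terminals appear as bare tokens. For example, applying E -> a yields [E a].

[List [List [List [List [E [E c] * [E a]]] , [E a]] , [E [E x] * [E a]]] , [E a]]

List
List , E
List , E , E
List , E , E , E
E , E , E , E
E * E , E , E , E
c * E , E , E , E
c * a , E , E , E
c * a , a , E , E
c * a , a , E * E , E
c * a , a , x * E , E
c * a , a , x * a , E
c * a , a , x * a , a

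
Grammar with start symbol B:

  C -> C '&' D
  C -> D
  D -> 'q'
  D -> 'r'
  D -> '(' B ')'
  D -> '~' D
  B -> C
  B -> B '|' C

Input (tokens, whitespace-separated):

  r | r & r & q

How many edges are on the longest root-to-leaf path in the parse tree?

[B [B [C [D r]]] | [C [C [C [D r]] & [D r]] & [D q]]]

5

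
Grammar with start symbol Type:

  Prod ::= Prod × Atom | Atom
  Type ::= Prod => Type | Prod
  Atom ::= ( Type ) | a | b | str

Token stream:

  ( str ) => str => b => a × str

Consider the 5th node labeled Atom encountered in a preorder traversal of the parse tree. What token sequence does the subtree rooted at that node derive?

[Type [Prod [Atom ( [Type [Prod [Atom str]]] )]] => [Type [Prod [Atom str]] => [Type [Prod [Atom b]] => [Type [Prod [Prod [Atom a]] × [Atom str]]]]]]

a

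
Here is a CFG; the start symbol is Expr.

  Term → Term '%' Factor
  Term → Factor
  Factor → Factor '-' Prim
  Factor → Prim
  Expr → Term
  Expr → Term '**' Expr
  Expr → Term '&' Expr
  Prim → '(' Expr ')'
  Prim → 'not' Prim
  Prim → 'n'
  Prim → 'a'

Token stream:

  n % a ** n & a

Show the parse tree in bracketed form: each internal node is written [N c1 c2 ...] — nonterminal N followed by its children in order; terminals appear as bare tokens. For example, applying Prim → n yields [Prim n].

Expr
Term ** Expr
Term % Factor ** Expr
Factor % Factor ** Expr
Prim % Factor ** Expr
n % Factor ** Expr
n % Prim ** Expr
n % a ** Expr
n % a ** Term & Expr
n % a ** Factor & Expr
n % a ** Prim & Expr
n % a ** n & Expr
n % a ** n & Term
n % a ** n & Factor
n % a ** n & Prim
n % a ** n & a

[Expr [Term [Term [Factor [Prim n]]] % [Factor [Prim a]]] ** [Expr [Term [Factor [Prim n]]] & [Expr [Term [Factor [Prim a]]]]]]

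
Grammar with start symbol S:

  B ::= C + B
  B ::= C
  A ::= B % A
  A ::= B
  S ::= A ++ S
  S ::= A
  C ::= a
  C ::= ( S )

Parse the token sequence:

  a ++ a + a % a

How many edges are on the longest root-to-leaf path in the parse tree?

6

[S [A [B [C a]]] ++ [S [A [B [C a] + [B [C a]]] % [A [B [C a]]]]]]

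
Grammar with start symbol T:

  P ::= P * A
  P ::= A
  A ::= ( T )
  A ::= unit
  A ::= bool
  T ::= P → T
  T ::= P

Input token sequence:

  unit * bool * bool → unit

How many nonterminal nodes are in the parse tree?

[T [P [P [P [A unit]] * [A bool]] * [A bool]] → [T [P [A unit]]]]

10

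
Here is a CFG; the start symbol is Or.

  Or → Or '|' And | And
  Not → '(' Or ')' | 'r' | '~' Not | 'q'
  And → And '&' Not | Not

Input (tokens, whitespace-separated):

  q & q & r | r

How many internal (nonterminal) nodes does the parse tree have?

[Or [Or [And [And [And [Not q]] & [Not q]] & [Not r]]] | [And [Not r]]]

10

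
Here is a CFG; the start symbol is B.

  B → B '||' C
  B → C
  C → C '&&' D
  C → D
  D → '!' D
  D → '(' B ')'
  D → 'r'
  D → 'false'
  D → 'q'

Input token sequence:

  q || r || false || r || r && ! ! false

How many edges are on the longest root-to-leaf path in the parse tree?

7

[B [B [B [B [B [C [D q]]] || [C [D r]]] || [C [D false]]] || [C [D r]]] || [C [C [D r]] && [D ! [D ! [D false]]]]]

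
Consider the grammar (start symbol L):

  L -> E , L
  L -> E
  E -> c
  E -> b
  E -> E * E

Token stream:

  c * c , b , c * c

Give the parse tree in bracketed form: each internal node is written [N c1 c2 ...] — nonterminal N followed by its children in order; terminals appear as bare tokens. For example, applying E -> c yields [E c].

[L [E [E c] * [E c]] , [L [E b] , [L [E [E c] * [E c]]]]]

L
E , L
E * E , L
c * E , L
c * c , L
c * c , E , L
c * c , b , L
c * c , b , E
c * c , b , E * E
c * c , b , c * E
c * c , b , c * c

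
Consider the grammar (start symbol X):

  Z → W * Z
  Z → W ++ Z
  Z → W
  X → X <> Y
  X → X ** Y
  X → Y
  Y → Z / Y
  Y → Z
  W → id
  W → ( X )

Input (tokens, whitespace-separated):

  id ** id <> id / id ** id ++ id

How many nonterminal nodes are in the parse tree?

[X [X [X [X [Y [Z [W id]]]] ** [Y [Z [W id]]]] <> [Y [Z [W id]] / [Y [Z [W id]]]]] ** [Y [Z [W id] ++ [Z [W id]]]]]

21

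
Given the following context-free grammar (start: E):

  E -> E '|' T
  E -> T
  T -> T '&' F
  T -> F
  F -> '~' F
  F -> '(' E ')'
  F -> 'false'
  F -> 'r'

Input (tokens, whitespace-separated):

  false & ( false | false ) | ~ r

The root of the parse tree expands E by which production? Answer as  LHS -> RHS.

[E [E [T [T [F false]] & [F ( [E [E [T [F false]]] | [T [F false]]] )]]] | [T [F ~ [F r]]]]

E -> E '|' T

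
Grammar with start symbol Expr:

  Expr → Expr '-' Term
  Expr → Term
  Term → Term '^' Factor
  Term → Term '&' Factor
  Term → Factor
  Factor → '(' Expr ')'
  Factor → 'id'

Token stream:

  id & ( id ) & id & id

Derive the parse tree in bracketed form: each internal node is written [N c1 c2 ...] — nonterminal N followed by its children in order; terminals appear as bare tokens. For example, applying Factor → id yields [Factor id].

[Expr [Term [Term [Term [Term [Factor id]] & [Factor ( [Expr [Term [Factor id]]] )]] & [Factor id]] & [Factor id]]]

Expr
Term
Term & Factor
Term & Factor & Factor
Term & Factor & Factor & Factor
Factor & Factor & Factor & Factor
id & Factor & Factor & Factor
id & ( Expr ) & Factor & Factor
id & ( Term ) & Factor & Factor
id & ( Factor ) & Factor & Factor
id & ( id ) & Factor & Factor
id & ( id ) & id & Factor
id & ( id ) & id & id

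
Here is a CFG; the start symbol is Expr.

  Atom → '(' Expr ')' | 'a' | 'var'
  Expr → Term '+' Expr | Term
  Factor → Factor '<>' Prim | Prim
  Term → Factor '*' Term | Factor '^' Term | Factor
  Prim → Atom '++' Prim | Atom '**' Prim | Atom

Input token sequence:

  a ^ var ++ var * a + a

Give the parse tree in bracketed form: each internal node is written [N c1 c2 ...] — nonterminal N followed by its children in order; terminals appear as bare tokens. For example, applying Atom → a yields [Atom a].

[Expr [Term [Factor [Prim [Atom a]]] ^ [Term [Factor [Prim [Atom var] ++ [Prim [Atom var]]]] * [Term [Factor [Prim [Atom a]]]]]] + [Expr [Term [Factor [Prim [Atom a]]]]]]

Expr
Term + Expr
Factor ^ Term + Expr
Prim ^ Term + Expr
Atom ^ Term + Expr
a ^ Term + Expr
a ^ Factor * Term + Expr
a ^ Prim * Term + Expr
a ^ Atom ++ Prim * Term + Expr
a ^ var ++ Prim * Term + Expr
a ^ var ++ Atom * Term + Expr
a ^ var ++ var * Term + Expr
a ^ var ++ var * Factor + Expr
a ^ var ++ var * Prim + Expr
a ^ var ++ var * Atom + Expr
a ^ var ++ var * a + Expr
a ^ var ++ var * a + Term
a ^ var ++ var * a + Factor
a ^ var ++ var * a + Prim
a ^ var ++ var * a + Atom
a ^ var ++ var * a + a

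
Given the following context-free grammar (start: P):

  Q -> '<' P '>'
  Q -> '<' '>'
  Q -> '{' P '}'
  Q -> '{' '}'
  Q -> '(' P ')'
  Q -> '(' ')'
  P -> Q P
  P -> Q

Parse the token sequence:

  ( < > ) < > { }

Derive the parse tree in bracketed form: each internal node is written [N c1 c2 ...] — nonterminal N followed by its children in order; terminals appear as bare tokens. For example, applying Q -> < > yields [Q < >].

[P [Q ( [P [Q < >]] )] [P [Q < >] [P [Q { }]]]]

P
Q P
( P ) P
( Q ) P
( < > ) P
( < > ) Q P
( < > ) < > P
( < > ) < > Q
( < > ) < > { }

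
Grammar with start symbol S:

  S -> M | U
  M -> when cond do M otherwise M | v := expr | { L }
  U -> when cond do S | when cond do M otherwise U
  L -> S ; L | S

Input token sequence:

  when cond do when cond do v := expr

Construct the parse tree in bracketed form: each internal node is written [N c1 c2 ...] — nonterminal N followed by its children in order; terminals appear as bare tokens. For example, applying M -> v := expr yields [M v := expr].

[S [U when cond do [S [U when cond do [S [M v := expr]]]]]]

S
U
when cond do S
when cond do U
when cond do when cond do S
when cond do when cond do M
when cond do when cond do v := expr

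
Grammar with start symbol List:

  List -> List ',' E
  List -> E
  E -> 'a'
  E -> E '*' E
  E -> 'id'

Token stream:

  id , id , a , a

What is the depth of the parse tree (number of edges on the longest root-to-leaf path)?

[List [List [List [List [E id]] , [E id]] , [E a]] , [E a]]

5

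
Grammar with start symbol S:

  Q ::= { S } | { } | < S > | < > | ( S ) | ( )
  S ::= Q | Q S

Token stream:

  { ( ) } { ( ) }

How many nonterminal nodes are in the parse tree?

8

[S [Q { [S [Q ( )]] }] [S [Q { [S [Q ( )]] }]]]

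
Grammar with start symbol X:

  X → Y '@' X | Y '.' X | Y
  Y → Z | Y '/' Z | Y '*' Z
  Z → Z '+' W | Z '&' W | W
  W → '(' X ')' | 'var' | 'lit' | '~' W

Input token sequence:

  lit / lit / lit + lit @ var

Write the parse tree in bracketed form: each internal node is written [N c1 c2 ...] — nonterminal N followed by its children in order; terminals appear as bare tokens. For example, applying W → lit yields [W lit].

[X [Y [Y [Y [Z [W lit]]] / [Z [W lit]]] / [Z [Z [W lit]] + [W lit]]] @ [X [Y [Z [W var]]]]]

X
Y @ X
Y / Z @ X
Y / Z / Z @ X
Z / Z / Z @ X
W / Z / Z @ X
lit / Z / Z @ X
lit / W / Z @ X
lit / lit / Z @ X
lit / lit / Z + W @ X
lit / lit / W + W @ X
lit / lit / lit + W @ X
lit / lit / lit + lit @ X
lit / lit / lit + lit @ Y
lit / lit / lit + lit @ Z
lit / lit / lit + lit @ W
lit / lit / lit + lit @ var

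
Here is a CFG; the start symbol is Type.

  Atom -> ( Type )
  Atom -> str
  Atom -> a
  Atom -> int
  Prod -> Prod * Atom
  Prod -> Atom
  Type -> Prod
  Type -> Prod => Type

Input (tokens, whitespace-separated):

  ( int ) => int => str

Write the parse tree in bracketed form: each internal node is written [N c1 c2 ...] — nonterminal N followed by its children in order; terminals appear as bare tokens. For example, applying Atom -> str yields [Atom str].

[Type [Prod [Atom ( [Type [Prod [Atom int]]] )]] => [Type [Prod [Atom int]] => [Type [Prod [Atom str]]]]]

Type
Prod => Type
Atom => Type
( Type ) => Type
( Prod ) => Type
( Atom ) => Type
( int ) => Type
( int ) => Prod => Type
( int ) => Atom => Type
( int ) => int => Type
( int ) => int => Prod
( int ) => int => Atom
( int ) => int => str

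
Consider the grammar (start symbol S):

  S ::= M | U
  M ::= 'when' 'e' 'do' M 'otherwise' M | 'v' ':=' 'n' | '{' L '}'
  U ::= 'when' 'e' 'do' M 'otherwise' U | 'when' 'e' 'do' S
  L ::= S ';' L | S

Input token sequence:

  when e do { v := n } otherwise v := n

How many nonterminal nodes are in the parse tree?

[S [M when e do [M { [L [S [M v := n]]] }] otherwise [M v := n]]]

7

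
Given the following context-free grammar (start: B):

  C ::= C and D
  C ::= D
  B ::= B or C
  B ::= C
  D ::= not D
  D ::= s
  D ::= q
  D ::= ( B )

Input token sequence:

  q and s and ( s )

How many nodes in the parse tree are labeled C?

[B [C [C [C [D q]] and [D s]] and [D ( [B [C [D s]]] )]]]

4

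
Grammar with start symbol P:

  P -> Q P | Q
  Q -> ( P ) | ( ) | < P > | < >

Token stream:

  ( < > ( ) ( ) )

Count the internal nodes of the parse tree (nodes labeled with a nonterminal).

[P [Q ( [P [Q < >] [P [Q ( )] [P [Q ( )]]]] )]]

8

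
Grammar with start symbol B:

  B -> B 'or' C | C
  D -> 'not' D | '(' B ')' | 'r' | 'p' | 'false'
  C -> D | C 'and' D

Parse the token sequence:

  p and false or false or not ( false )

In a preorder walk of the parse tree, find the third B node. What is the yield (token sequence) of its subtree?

[B [B [B [C [C [D p]] and [D false]]] or [C [D false]]] or [C [D not [D ( [B [C [D false]]] )]]]]

p and false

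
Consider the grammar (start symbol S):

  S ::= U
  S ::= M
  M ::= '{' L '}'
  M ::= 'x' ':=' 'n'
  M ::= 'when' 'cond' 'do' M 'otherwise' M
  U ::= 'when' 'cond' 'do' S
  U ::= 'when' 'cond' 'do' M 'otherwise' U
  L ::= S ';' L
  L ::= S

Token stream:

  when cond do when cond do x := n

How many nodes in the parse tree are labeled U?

2

[S [U when cond do [S [U when cond do [S [M x := n]]]]]]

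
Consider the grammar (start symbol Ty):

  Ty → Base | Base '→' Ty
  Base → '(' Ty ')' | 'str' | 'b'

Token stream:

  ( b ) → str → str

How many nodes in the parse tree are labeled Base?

[Ty [Base ( [Ty [Base b]] )] → [Ty [Base str] → [Ty [Base str]]]]

4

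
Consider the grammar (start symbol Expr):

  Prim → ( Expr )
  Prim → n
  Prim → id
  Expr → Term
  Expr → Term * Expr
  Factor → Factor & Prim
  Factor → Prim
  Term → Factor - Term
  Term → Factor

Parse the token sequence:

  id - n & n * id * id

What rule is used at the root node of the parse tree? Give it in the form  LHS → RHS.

[Expr [Term [Factor [Prim id]] - [Term [Factor [Factor [Prim n]] & [Prim n]]]] * [Expr [Term [Factor [Prim id]]] * [Expr [Term [Factor [Prim id]]]]]]

Expr → Term * Expr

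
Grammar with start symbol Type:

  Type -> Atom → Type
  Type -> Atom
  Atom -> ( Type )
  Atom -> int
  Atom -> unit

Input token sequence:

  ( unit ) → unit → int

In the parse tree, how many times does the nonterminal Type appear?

[Type [Atom ( [Type [Atom unit]] )] → [Type [Atom unit] → [Type [Atom int]]]]

4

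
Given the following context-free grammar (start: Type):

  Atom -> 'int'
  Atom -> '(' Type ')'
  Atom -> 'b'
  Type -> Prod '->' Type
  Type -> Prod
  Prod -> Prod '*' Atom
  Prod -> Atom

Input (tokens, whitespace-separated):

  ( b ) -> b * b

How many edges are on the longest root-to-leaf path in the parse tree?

6

[Type [Prod [Atom ( [Type [Prod [Atom b]]] )]] -> [Type [Prod [Prod [Atom b]] * [Atom b]]]]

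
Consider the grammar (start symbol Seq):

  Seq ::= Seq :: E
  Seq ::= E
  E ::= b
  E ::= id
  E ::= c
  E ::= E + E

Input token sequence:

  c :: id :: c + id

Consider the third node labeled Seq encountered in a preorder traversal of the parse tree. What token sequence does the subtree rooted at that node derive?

c

[Seq [Seq [Seq [E c]] :: [E id]] :: [E [E c] + [E id]]]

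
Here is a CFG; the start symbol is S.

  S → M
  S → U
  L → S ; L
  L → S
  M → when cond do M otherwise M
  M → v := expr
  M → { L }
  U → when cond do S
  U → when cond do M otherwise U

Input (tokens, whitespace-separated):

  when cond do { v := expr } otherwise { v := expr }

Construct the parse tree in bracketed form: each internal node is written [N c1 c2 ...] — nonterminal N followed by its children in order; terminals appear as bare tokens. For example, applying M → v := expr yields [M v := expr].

[S [M when cond do [M { [L [S [M v := expr]]] }] otherwise [M { [L [S [M v := expr]]] }]]]

S
M
when cond do M otherwise M
when cond do { L } otherwise M
when cond do { S } otherwise M
when cond do { M } otherwise M
when cond do { v := expr } otherwise M
when cond do { v := expr } otherwise { L }
when cond do { v := expr } otherwise { S }
when cond do { v := expr } otherwise { M }
when cond do { v := expr } otherwise { v := expr }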